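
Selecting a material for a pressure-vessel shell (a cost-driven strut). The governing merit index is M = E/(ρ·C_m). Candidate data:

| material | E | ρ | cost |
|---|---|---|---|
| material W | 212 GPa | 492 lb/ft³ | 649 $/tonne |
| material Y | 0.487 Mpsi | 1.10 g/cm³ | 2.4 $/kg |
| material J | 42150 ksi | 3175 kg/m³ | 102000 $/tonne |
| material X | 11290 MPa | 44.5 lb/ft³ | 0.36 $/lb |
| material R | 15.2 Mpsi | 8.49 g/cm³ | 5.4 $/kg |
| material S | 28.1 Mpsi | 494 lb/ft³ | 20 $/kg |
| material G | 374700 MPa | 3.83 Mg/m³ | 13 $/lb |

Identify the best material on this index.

Convert each candidate to consistent units, then evaluate M:
  material W: E = 212.0 GPa, ρ = 7881 kg/m³, cost = 0.6490 $/kg
  material Y: E = 3.358 GPa, ρ = 1100 kg/m³, cost = 2.400 $/kg
  material J: E = 290.6 GPa, ρ = 3175 kg/m³, cost = 102.0 $/kg
  material X: E = 11.29 GPa, ρ = 712.8 kg/m³, cost = 0.7937 $/kg
  material R: E = 104.8 GPa, ρ = 8490 kg/m³, cost = 5.400 $/kg
  material S: E = 193.7 GPa, ρ = 7913 kg/m³, cost = 20.00 $/kg
  material G: E = 374.7 GPa, ρ = 3830 kg/m³, cost = 28.66 $/kg
  material W: M = 41.4 MN·m per $
  material X: M = 20.0 MN·m per $
  material G: M = 3.41 MN·m per $
  material R: M = 2.29 MN·m per $
  material Y: M = 1.27 MN·m per $
  material S: M = 1.22 MN·m per $
  material J: M = 0.897 MN·m per $
Material W has the largest M.

material W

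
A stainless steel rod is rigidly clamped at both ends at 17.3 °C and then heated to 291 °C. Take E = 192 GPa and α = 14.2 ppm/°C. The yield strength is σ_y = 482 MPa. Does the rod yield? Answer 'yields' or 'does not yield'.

ΔT = 273.7 K. Constrained thermal stress σ = E·α·ΔT = 192.0×10³ MPa × 14.2×10⁻⁶ × 273.7 = 746 MPa (compressive).
Compare to σ_y = 482 MPa: σ ≥ σ_y, so it yields.

yields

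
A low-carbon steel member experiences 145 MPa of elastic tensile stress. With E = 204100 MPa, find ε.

E = 204100 MPa = 204.1 GPa = 204100 MPa.
ε = σ/E = 145 / 204100 = 7.10×10⁻⁴.

7.10×10⁻⁴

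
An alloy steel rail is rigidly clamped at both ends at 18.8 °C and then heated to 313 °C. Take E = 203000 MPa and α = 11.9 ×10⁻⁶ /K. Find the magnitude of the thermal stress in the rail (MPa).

711 MPa

E = 203000 MPa = 203.0 GPa.
ΔT = 294.2 K. Constrained thermal stress σ = E·α·ΔT = 203.0×10³ MPa × 11.9×10⁻⁶ × 294.2 = 711 MPa (compressive).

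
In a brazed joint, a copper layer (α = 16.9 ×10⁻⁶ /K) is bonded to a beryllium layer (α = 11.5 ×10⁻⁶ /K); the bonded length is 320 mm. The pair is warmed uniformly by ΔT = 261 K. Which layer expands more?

copper

α(copper) = 16.9×10⁻⁶/K vs α(beryllium) = 11.5×10⁻⁶/K.
Higher α expands more for the same ΔT: copper.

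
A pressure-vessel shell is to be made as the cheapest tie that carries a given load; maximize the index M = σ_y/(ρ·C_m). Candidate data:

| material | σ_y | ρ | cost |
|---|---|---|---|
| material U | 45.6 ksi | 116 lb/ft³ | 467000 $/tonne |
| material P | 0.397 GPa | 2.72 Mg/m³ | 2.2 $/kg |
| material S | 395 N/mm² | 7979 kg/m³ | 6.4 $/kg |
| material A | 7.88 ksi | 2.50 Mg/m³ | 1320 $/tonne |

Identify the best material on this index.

material P

In SI units:
  material U: σ_y = 314.4 MPa, ρ = 1858 kg/m³, cost = 467.0 $/kg
  material P: σ_y = 397.0 MPa, ρ = 2720 kg/m³, cost = 2.200 $/kg
  material S: σ_y = 395.0 MPa, ρ = 7979 kg/m³, cost = 6.400 $/kg
  material A: σ_y = 54.33 MPa, ρ = 2500 kg/m³, cost = 1.320 $/kg
  material P: M = 66.3 kN·m per $
  material A: M = 16.5 kN·m per $
  material S: M = 7.74 kN·m per $
  material U: M = 0.362 kN·m per $
Material P ranks first.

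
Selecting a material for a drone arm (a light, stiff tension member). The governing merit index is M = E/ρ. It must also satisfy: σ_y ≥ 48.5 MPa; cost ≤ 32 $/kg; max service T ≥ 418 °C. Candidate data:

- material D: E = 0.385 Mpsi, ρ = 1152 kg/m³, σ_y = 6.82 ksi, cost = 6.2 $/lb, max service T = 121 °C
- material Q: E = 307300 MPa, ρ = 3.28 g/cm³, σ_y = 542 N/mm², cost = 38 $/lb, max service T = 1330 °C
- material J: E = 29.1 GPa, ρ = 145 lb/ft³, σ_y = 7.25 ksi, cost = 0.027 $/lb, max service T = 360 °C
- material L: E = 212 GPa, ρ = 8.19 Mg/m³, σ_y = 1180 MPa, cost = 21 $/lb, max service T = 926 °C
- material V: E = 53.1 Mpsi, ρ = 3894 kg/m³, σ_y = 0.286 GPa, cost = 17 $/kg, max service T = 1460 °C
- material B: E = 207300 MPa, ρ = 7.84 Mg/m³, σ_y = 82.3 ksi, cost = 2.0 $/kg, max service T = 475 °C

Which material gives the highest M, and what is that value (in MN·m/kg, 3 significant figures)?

Screen on constraints: σ_y ≥ 48.5 MPa; cost ≤ 32 $/kg; max service T ≥ 418 °C. Survivors: material V, material B.
In SI units:
  material V: E = 366.1 GPa, ρ = 3894 kg/m³
  material B: E = 207.3 GPa, ρ = 7840 kg/m³
  material V: M = 94.0 MN·m/kg
  material B: M = 26.4 MN·m/kg
Highest index: material V.

material V, M = 94.0 MN·m/kg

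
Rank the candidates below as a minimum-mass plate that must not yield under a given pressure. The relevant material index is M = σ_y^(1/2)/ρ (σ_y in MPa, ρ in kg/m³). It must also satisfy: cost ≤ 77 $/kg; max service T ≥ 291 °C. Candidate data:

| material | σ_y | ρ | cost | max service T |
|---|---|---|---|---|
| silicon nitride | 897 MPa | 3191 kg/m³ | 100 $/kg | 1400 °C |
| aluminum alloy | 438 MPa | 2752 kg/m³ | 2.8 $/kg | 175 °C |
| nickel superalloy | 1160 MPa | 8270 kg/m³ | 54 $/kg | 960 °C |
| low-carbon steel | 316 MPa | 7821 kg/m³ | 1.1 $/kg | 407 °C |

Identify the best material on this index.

Screen on constraints: cost ≤ 77 $/kg; max service T ≥ 291 °C. Survivors: nickel superalloy, low-carbon steel.
Computing M directly (units already consistent):
  nickel superalloy: M = 4.12×10⁻³
  low-carbon steel: M = 2.27×10⁻³
Nickel superalloy ranks first.

nickel superalloy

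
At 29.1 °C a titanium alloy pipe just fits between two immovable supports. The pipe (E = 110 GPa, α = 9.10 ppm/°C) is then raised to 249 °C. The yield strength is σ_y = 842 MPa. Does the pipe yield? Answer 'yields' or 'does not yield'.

ΔT = 219.9 K. Constrained thermal stress σ = E·α·ΔT = 110.0×10³ MPa × 9.10×10⁻⁶ × 219.9 = 220 MPa (compressive).
Compare to σ_y = 842 MPa: σ < σ_y, so it does not yield.

does not yield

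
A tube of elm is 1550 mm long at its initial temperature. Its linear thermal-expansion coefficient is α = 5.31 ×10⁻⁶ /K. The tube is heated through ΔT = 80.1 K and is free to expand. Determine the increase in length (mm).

ΔL = α·L₀·ΔT = 5.31×10⁻⁶ × 1550 mm × 80.10 K = 0.659 mm.

0.659 mm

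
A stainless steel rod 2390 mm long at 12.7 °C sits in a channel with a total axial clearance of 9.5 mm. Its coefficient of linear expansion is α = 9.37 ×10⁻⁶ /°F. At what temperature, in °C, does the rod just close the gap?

α = 9.37×10⁻⁶/°F × 9/5 = 16.9×10⁻⁶/K.
α·L₀·ΔT = 9.5 mm ⇒ ΔT = 9.5 / (16.9×10⁻⁶ × 2390.0) = 235.7 K.
T = 12.7 + 235.7 = 248.4 °C.

248 °C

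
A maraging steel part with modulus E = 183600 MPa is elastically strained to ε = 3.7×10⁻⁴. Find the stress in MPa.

67.9 MPa

E = 183600 MPa = 183.6 GPa.
σ = E·ε = 183600 MPa × 3.7×10⁻⁴ = 67.9 MPa.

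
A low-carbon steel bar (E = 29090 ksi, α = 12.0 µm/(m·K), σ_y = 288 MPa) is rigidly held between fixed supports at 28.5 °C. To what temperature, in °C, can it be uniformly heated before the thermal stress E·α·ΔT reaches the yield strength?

E = 29090 ksi = 200.6 GPa.
E·α·ΔT = 288.0 MPa ⇒ ΔT = 288.0 / (200.6×10³ × 12.0×10⁻⁶) = 119.7 K.
T = 28.5 + 119.7 = 148.2 °C.

148 °C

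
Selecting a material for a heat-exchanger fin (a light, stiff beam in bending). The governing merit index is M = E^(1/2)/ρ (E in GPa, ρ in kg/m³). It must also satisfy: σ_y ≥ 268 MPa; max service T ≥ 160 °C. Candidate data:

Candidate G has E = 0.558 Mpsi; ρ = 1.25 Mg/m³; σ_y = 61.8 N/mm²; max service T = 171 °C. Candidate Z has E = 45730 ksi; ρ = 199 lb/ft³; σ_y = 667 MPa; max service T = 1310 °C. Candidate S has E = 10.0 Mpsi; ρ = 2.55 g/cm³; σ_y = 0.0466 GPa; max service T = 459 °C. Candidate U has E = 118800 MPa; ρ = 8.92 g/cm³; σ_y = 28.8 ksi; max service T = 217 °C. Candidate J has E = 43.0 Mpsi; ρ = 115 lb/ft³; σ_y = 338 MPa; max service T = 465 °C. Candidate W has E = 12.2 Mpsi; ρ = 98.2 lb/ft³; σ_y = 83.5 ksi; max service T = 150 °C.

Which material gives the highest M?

Screen on constraints: σ_y ≥ 268 MPa; max service T ≥ 160 °C. Survivors: candidate Z, candidate J.
After converting to SI:
  candidate Z: E = 315.3 GPa, ρ = 3188 kg/m³
  candidate J: E = 296.5 GPa, ρ = 1842 kg/m³
  candidate J: M = 9.35×10⁻³
  candidate Z: M = 5.57×10⁻³
Candidate J has the largest M.

candidate J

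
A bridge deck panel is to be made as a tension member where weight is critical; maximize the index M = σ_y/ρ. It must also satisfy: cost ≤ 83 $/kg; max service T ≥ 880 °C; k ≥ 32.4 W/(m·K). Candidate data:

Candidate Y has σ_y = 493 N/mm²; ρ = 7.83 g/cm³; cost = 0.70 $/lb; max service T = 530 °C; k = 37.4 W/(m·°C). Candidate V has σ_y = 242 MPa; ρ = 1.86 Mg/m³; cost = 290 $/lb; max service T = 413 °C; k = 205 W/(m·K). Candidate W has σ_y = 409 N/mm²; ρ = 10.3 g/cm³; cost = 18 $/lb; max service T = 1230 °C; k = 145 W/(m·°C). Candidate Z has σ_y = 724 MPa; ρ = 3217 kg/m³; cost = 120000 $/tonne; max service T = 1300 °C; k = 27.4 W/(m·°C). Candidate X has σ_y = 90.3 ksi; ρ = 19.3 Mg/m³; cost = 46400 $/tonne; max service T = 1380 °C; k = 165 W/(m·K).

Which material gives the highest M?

candidate W

Screen on constraints: cost ≤ 83 $/kg; max service T ≥ 880 °C; k ≥ 32.4 W/(m·K). Survivors: candidate W, candidate X.
Normalizing units and computing the index:
  candidate W: σ_y = 409.0 MPa, ρ = 10300 kg/m³
  candidate X: σ_y = 622.6 MPa, ρ = 19300 kg/m³
  candidate W: M = 39.7 kN·m/kg
  candidate X: M = 32.3 kN·m/kg
Candidate W has the largest M.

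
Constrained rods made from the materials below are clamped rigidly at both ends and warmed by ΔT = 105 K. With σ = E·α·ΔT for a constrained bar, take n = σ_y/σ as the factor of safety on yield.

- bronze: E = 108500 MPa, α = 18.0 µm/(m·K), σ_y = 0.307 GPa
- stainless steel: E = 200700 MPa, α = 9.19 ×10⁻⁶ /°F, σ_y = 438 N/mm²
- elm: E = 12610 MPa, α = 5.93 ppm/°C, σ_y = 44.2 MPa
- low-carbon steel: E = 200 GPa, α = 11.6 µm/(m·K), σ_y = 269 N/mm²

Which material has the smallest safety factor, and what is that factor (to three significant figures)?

low-carbon steel, n = 1.10

With everything in SI (GPa, ×10⁻⁶/K, MPa):
  bronze: E = 108.5, α = 18.0, σ_y = 307.0 → σ = 205 MPa, n = 1.50
  stainless steel: E = 200.7, α = 16.5, σ_y = 438.0 → σ = 349 MPa, n = 1.26
  elm: E = 12.61, α = 5.93, σ_y = 44.20 → σ = 7.85 MPa, n = 5.63
  low-carbon steel: E = 200.0, α = 11.6, σ_y = 269.0 → σ = 244 MPa, n = 1.10
The minimum is low-carbon steel at n = 1.10.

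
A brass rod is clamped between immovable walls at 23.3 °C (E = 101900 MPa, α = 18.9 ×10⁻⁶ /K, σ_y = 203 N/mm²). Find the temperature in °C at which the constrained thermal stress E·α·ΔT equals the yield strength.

129 °C

E = 101900 MPa = 101.9 GPa.
σ_y = 203 N/mm² = 203.0 MPa.
E·α·ΔT = 203.0 MPa ⇒ ΔT = 203.0 / (101.9×10³ × 18.9×10⁻⁶) = 105.4 K.
T = 23.3 + 105.4 = 128.7 °C.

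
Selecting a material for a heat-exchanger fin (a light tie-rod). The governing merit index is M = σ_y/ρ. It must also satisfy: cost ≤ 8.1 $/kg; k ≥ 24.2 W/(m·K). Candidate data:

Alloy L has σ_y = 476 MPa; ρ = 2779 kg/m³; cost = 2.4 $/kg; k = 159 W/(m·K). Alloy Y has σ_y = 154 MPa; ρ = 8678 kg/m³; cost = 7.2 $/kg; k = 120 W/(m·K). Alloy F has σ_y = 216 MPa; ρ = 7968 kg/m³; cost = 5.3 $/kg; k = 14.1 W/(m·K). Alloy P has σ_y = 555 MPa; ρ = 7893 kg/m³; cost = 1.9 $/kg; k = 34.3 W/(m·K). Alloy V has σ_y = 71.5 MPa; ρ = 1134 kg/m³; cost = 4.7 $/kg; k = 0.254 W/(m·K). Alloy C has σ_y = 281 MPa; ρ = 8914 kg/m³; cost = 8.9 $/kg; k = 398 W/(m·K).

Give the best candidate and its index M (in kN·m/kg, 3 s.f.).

Screen on constraints: cost ≤ 8.1 $/kg; k ≥ 24.2 W/(m·K). Survivors: alloy L, alloy Y, alloy P.
Computing M directly (units already consistent):
  alloy L: M = 171 kN·m/kg
  alloy P: M = 70.3 kN·m/kg
  alloy Y: M = 17.7 kN·m/kg
Alloy L ranks first.

alloy L, M = 171 kN·m/kg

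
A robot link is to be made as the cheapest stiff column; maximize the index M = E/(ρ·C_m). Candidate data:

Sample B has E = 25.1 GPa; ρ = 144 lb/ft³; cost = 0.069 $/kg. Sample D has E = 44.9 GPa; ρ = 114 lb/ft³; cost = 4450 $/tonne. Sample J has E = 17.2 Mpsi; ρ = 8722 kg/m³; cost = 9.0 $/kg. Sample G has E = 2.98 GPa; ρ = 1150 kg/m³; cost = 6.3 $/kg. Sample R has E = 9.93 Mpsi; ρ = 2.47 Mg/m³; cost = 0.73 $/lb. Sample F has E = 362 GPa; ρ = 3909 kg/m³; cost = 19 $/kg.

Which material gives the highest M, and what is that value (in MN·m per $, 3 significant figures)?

Putting every candidate on a common basis:
  sample B: E = 25.10 GPa, ρ = 2307 kg/m³, cost = 0.06900 $/kg
  sample D: E = 44.90 GPa, ρ = 1826 kg/m³, cost = 4.450 $/kg
  sample J: E = 118.6 GPa, ρ = 8722 kg/m³, cost = 9.000 $/kg
  sample G: E = 2.980 GPa, ρ = 1150 kg/m³, cost = 6.300 $/kg
  sample R: E = 68.46 GPa, ρ = 2470 kg/m³, cost = 1.609 $/kg
  sample F: E = 362.0 GPa, ρ = 3909 kg/m³, cost = 19.00 $/kg
  sample B: M = 158 MN·m per $
  sample R: M = 17.2 MN·m per $
  sample D: M = 5.53 MN·m per $
  sample F: M = 4.87 MN·m per $
  sample J: M = 1.51 MN·m per $
  sample G: M = 0.411 MN·m per $
Sample B ranks first.

sample B, M = 158 MN·m per $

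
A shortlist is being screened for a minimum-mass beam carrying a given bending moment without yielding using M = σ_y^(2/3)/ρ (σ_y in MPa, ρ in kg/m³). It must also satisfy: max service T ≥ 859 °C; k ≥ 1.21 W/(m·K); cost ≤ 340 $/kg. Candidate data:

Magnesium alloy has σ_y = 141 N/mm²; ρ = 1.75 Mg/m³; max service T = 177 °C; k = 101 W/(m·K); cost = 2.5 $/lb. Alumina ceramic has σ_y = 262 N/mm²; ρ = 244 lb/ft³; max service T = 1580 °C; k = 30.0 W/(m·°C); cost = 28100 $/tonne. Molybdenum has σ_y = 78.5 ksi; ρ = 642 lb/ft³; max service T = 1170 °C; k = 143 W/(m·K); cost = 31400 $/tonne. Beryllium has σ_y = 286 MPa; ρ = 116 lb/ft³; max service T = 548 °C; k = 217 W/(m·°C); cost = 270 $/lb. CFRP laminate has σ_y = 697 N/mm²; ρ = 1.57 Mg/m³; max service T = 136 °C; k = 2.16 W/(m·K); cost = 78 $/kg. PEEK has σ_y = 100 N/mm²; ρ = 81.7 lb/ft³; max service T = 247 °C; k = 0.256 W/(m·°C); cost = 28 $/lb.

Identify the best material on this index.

alumina ceramic

Screen on constraints: max service T ≥ 859 °C; k ≥ 1.21 W/(m·K); cost ≤ 340 $/kg. Survivors: alumina ceramic, molybdenum.
Convert each candidate to consistent units, then evaluate M:
  alumina ceramic: σ_y = 262.0 MPa, ρ = 3909 kg/m³
  molybdenum: σ_y = 541.2 MPa, ρ = 10280 kg/m³
  alumina ceramic: M = 10.5×10⁻³
  molybdenum: M = 6.46×10⁻³
Highest index: alumina ceramic.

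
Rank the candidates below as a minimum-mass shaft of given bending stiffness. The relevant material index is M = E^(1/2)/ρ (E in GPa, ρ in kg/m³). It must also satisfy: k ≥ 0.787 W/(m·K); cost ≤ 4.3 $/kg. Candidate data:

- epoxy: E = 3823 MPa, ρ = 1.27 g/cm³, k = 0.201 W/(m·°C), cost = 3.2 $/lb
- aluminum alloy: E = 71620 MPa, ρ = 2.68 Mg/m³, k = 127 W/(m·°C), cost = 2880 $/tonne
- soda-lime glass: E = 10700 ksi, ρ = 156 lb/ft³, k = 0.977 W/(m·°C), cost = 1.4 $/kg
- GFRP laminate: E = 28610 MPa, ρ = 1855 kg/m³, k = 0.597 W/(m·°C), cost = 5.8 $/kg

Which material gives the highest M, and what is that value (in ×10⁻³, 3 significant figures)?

soda-lime glass, M = 3.44×10⁻³

Screen on constraints: k ≥ 0.787 W/(m·K); cost ≤ 4.3 $/kg. Survivors: aluminum alloy, soda-lime glass.
In SI units:
  aluminum alloy: E = 71.62 GPa, ρ = 2680 kg/m³
  soda-lime glass: E = 73.77 GPa, ρ = 2499 kg/m³
  soda-lime glass: M = 3.44×10⁻³
  aluminum alloy: M = 3.16×10⁻³
The maximum is for soda-lime glass.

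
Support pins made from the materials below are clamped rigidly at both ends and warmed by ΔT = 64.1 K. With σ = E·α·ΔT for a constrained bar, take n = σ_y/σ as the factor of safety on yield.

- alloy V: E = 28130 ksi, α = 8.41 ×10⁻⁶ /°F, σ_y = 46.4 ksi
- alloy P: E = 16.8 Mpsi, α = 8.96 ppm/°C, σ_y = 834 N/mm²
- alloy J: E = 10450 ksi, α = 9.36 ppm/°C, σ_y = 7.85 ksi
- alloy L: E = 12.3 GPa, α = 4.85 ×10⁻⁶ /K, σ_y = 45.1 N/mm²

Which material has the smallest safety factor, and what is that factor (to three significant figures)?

Converting E to GPa, α to ×10⁻⁶/K, σ_y to MPa, then σ and n for each:
  alloy V: E = 193.9, α = 15.1, σ_y = 319.9 → σ = 188 MPa, n = 1.70
  alloy P: E = 115.8, α = 8.96, σ_y = 834.0 → σ = 66.5 MPa, n = 12.5
  alloy J: E = 72.05, α = 9.36, σ_y = 54.12 → σ = 43.2 MPa, n = 1.25
  alloy L: E = 12.30, α = 4.85, σ_y = 45.10 → σ = 3.82 MPa, n = 11.8
The minimum is alloy J at n = 1.25.

alloy J, n = 1.25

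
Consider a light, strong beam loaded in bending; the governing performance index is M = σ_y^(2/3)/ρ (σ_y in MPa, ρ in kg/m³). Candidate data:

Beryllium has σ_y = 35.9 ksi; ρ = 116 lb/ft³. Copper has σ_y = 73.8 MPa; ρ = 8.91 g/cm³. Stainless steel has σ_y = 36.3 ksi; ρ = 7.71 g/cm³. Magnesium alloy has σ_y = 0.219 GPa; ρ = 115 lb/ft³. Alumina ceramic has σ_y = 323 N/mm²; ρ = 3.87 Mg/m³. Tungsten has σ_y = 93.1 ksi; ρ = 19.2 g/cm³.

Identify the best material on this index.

In SI units:
  beryllium: σ_y = 247.5 MPa, ρ = 1858 kg/m³
  copper: σ_y = 73.80 MPa, ρ = 8910 kg/m³
  stainless steel: σ_y = 250.3 MPa, ρ = 7710 kg/m³
  magnesium alloy: σ_y = 219.0 MPa, ρ = 1842 kg/m³
  alumina ceramic: σ_y = 323.0 MPa, ρ = 3870 kg/m³
  tungsten: σ_y = 641.9 MPa, ρ = 19200 kg/m³
  beryllium: M = 21.2×10⁻³
  magnesium alloy: M = 19.7×10⁻³
  alumina ceramic: M = 12.2×10⁻³
  stainless steel: M = 5.15×10⁻³
  tungsten: M = 3.88×10⁻³
  copper: M = 1.97×10⁻³
Beryllium ranks first.

beryllium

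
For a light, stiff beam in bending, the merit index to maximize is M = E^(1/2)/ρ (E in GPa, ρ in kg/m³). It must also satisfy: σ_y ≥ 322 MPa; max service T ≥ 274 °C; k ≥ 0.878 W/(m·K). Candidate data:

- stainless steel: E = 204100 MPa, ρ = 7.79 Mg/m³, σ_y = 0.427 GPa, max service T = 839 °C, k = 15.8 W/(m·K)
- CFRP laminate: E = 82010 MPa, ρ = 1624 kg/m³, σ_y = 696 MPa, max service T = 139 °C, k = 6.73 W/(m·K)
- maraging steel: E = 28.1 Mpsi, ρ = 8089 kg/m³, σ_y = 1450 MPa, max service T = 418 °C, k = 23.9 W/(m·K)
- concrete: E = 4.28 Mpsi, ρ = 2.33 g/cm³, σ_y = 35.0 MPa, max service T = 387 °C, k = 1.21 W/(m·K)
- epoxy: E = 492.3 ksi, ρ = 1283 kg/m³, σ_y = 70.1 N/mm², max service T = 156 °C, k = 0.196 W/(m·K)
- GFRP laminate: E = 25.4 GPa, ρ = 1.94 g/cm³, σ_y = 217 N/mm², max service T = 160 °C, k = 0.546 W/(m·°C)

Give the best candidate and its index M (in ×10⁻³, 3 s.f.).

stainless steel, M = 1.83×10⁻³

Screen on constraints: σ_y ≥ 322 MPa; max service T ≥ 274 °C; k ≥ 0.878 W/(m·K). Survivors: stainless steel, maraging steel.
Normalizing units and computing the index:
  stainless steel: E = 204.1 GPa, ρ = 7790 kg/m³
  maraging steel: E = 193.7 GPa, ρ = 8089 kg/m³
  stainless steel: M = 1.83×10⁻³
  maraging steel: M = 1.72×10⁻³
Highest index: stainless steel.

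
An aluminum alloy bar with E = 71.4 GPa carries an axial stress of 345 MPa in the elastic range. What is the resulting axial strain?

ε = σ/E = 345 / 71400 = 4.83×10⁻³.

4.83×10⁻³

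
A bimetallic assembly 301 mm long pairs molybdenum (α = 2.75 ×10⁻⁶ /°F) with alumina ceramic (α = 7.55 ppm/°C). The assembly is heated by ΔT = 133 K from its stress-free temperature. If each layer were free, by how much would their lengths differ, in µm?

104 µm

molybdenum: α = 2.75×10⁻⁶/°F × 9/5 = 4.95×10⁻⁶/K.
Δα = |4.95 − 7.55|×10⁻⁶/K = 2.60×10⁻⁶/K.
ΔL_mismatch = Δα·L·ΔT = 2.60×10⁻⁶ × 301.0 mm × 133.0 K = 104 µm.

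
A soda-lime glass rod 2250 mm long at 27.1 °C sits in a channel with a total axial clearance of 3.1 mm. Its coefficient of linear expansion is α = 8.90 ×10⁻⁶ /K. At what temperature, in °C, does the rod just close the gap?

182 °C

α·L₀·ΔT = 3.1 mm ⇒ ΔT = 3.1 / (8.90×10⁻⁶ × 2250.0) = 154.8 K.
T = 27.1 + 154.8 = 181.9 °C.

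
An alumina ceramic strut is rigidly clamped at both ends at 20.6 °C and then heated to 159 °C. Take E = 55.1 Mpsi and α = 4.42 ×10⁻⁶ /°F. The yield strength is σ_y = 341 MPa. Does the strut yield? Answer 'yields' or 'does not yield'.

E = 55.1 Mpsi = 379.9 GPa.
α = 4.42×10⁻⁶/°F × 9/5 = 7.96×10⁻⁶/K.
ΔT = 138.4 K. Constrained thermal stress σ = E·α·ΔT = 379.9×10³ MPa × 7.96×10⁻⁶ × 138.4 = 418 MPa (compressive).
Compare to σ_y = 341 MPa: σ ≥ σ_y, so it yields.

yields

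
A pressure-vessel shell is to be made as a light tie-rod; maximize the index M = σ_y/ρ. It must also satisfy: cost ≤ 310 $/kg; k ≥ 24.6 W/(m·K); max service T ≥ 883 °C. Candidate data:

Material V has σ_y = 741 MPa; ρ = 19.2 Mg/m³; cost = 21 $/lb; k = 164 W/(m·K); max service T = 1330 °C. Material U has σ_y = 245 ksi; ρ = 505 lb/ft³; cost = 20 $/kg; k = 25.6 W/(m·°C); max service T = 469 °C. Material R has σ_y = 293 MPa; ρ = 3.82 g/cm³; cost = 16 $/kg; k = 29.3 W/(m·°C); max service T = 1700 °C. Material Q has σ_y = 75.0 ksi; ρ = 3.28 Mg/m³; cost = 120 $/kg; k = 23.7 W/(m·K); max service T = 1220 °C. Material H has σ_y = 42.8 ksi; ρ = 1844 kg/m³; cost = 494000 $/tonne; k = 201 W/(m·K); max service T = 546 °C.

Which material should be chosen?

Screen on constraints: cost ≤ 310 $/kg; k ≥ 24.6 W/(m·K); max service T ≥ 883 °C. Survivors: material V, material R.
Convert each candidate to consistent units, then evaluate M:
  material V: σ_y = 741.0 MPa, ρ = 19200 kg/m³
  material R: σ_y = 293.0 MPa, ρ = 3820 kg/m³
  material R: M = 76.7 kN·m/kg
  material V: M = 38.6 kN·m/kg
Highest index: material R.

material R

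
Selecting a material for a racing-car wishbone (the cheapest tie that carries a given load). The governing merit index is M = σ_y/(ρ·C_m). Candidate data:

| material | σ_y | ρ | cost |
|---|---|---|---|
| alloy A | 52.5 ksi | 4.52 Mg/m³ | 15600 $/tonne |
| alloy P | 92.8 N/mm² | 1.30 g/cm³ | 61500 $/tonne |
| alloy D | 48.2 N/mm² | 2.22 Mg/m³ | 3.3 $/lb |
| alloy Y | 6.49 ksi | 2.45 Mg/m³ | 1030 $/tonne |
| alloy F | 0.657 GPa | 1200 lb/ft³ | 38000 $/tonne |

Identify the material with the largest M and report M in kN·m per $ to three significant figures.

Putting every candidate on a common basis:
  alloy A: σ_y = 362.0 MPa, ρ = 4520 kg/m³, cost = 15.60 $/kg
  alloy P: σ_y = 92.80 MPa, ρ = 1300 kg/m³, cost = 61.50 $/kg
  alloy D: σ_y = 48.20 MPa, ρ = 2220 kg/m³, cost = 7.275 $/kg
  alloy Y: σ_y = 44.75 MPa, ρ = 2450 kg/m³, cost = 1.030 $/kg
  alloy F: σ_y = 657.0 MPa, ρ = 19220 kg/m³, cost = 38.00 $/kg
  alloy Y: M = 17.7 kN·m per $
  alloy A: M = 5.13 kN·m per $
  alloy D: M = 2.98 kN·m per $
  alloy P: M = 1.16 kN·m per $
  alloy F: M = 0.899 kN·m per $
The maximum is for alloy Y.

alloy Y, M = 17.7 kN·m per $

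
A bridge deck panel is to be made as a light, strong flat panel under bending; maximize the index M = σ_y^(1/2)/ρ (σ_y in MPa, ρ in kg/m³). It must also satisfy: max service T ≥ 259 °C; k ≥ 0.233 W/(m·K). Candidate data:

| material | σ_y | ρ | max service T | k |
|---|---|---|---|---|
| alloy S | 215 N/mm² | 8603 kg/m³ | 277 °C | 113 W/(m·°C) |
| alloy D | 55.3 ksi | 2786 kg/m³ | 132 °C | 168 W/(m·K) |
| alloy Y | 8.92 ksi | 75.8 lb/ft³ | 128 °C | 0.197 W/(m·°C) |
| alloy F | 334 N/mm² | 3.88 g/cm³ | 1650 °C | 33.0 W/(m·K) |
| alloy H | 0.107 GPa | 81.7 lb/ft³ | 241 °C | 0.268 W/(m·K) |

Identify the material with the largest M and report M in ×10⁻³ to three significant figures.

Screen on constraints: max service T ≥ 259 °C; k ≥ 0.233 W/(m·K). Survivors: alloy S, alloy F.
Putting every candidate on a common basis:
  alloy S: σ_y = 215.0 MPa, ρ = 8603 kg/m³
  alloy F: σ_y = 334.0 MPa, ρ = 3880 kg/m³
  alloy F: M = 4.71×10⁻³
  alloy S: M = 1.70×10⁻³
Highest index: alloy F.

alloy F, M = 4.71×10⁻³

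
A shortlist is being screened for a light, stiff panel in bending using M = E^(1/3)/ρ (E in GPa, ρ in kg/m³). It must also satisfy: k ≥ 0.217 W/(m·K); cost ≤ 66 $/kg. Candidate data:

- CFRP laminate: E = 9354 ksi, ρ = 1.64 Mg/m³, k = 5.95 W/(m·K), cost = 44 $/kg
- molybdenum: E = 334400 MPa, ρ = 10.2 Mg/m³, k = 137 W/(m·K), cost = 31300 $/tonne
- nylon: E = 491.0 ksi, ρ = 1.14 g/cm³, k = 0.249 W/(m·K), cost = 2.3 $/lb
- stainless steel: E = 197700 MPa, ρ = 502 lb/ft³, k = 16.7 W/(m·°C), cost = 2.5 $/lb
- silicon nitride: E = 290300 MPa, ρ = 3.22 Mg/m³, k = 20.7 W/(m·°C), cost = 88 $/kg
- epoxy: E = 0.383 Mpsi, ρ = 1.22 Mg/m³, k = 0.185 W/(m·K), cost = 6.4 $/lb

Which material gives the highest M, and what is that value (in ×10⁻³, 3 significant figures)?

Screen on constraints: k ≥ 0.217 W/(m·K); cost ≤ 66 $/kg. Survivors: CFRP laminate, molybdenum, nylon, stainless steel.
In SI units:
  CFRP laminate: E = 64.49 GPa, ρ = 1640 kg/m³
  molybdenum: E = 334.4 GPa, ρ = 10200 kg/m³
  nylon: E = 3.385 GPa, ρ = 1140 kg/m³
  stainless steel: E = 197.7 GPa, ρ = 8041 kg/m³
  CFRP laminate: M = 2.45×10⁻³
  nylon: M = 1.32×10⁻³
  stainless steel: M = 0.724×10⁻³
  molybdenum: M = 0.680×10⁻³
CFRP laminate has the largest M.

CFRP laminate, M = 2.45×10⁻³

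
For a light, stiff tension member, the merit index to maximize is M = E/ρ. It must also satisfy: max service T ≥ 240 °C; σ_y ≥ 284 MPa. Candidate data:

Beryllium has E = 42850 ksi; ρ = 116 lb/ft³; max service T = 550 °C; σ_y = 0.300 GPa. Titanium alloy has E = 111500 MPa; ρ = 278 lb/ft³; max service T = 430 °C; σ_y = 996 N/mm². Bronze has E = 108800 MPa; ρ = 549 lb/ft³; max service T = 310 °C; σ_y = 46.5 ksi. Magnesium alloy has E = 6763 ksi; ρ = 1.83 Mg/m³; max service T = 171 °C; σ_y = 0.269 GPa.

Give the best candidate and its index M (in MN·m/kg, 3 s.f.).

beryllium, M = 159 MN·m/kg

Screen on constraints: max service T ≥ 240 °C; σ_y ≥ 284 MPa. Survivors: beryllium, titanium alloy, bronze.
In SI units:
  beryllium: E = 295.4 GPa, ρ = 1858 kg/m³
  titanium alloy: E = 111.5 GPa, ρ = 4453 kg/m³
  bronze: E = 108.8 GPa, ρ = 8794 kg/m³
  beryllium: M = 159 MN·m/kg
  titanium alloy: M = 25.0 MN·m/kg
  bronze: M = 12.4 MN·m/kg
Beryllium ranks first.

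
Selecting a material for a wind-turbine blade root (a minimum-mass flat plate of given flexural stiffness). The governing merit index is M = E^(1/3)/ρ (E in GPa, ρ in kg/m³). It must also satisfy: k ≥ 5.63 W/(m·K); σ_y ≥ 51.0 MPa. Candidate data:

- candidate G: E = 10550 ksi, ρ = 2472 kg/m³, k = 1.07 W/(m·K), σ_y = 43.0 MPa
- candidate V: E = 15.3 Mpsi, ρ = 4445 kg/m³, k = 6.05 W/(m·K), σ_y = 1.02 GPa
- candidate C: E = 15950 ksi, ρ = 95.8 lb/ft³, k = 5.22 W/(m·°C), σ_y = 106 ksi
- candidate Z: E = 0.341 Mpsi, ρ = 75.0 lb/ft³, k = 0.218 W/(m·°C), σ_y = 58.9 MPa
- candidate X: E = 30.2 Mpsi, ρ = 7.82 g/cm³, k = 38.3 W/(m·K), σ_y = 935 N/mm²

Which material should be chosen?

Screen on constraints: k ≥ 5.63 W/(m·K); σ_y ≥ 51.0 MPa. Survivors: candidate V, candidate X.
In SI units:
  candidate V: E = 105.5 GPa, ρ = 4445 kg/m³
  candidate X: E = 208.2 GPa, ρ = 7820 kg/m³
  candidate V: M = 1.06×10⁻³
  candidate X: M = 0.758×10⁻³
Candidate V ranks first.

candidate V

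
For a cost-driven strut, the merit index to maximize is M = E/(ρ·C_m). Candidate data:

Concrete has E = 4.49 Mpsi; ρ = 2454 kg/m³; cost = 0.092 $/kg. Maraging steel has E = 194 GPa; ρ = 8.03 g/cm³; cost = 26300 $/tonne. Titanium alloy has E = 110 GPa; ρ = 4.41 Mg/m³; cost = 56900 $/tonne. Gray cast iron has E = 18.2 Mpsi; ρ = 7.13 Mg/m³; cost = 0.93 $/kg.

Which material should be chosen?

concrete

After converting to SI:
  concrete: E = 30.96 GPa, ρ = 2454 kg/m³, cost = 0.09200 $/kg
  maraging steel: E = 194.0 GPa, ρ = 8030 kg/m³, cost = 26.30 $/kg
  titanium alloy: E = 110.0 GPa, ρ = 4410 kg/m³, cost = 56.90 $/kg
  gray cast iron: E = 125.5 GPa, ρ = 7130 kg/m³, cost = 0.9300 $/kg
  concrete: M = 137 MN·m per $
  gray cast iron: M = 18.9 MN·m per $
  maraging steel: M = 0.919 MN·m per $
  titanium alloy: M = 0.438 MN·m per $
The maximum is for concrete.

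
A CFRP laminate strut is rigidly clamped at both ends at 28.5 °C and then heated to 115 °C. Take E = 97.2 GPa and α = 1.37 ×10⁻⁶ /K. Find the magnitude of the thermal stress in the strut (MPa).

11.5 MPa

ΔT = 86.50 K. Constrained thermal stress σ = E·α·ΔT = 97.20×10³ MPa × 1.37×10⁻⁶ × 86.50 = 11.5 MPa (compressive).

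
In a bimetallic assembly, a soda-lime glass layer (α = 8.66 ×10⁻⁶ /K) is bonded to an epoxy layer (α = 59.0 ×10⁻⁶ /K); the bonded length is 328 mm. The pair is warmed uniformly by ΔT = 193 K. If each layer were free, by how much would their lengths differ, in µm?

Δα = |8.66 − 59.0|×10⁻⁶/K = 50.3×10⁻⁶/K.
ΔL_mismatch = Δα·L·ΔT = 50.3×10⁻⁶ × 328.0 mm × 193.0 K = 3190 µm.

3190 µm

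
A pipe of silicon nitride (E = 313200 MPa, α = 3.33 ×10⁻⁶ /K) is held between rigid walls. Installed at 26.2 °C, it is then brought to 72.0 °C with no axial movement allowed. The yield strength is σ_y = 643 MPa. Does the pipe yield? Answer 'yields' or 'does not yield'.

E = 313200 MPa = 313.2 GPa.
ΔT = 45.80 K. Constrained thermal stress σ = E·α·ΔT = 313.2×10³ MPa × 3.33×10⁻⁶ × 45.80 = 47.8 MPa (compressive).
Compare to σ_y = 643 MPa: σ < σ_y, so it does not yield.

does not yield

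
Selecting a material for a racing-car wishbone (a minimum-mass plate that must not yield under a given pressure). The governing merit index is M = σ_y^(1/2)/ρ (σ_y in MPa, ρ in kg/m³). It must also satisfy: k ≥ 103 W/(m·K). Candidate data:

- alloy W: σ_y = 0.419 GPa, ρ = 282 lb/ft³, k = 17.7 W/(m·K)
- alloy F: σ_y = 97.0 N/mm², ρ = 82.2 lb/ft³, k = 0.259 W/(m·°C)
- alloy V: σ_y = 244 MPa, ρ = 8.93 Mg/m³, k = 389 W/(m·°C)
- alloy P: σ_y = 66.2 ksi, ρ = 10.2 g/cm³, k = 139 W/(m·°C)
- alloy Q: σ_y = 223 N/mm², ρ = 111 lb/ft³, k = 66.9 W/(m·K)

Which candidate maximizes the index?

alloy P

Screen on constraints: k ≥ 103 W/(m·K). Survivors: alloy V, alloy P.
After converting to SI:
  alloy V: σ_y = 244.0 MPa, ρ = 8930 kg/m³
  alloy P: σ_y = 456.4 MPa, ρ = 10200 kg/m³
  alloy P: M = 2.09×10⁻³
  alloy V: M = 1.75×10⁻³
The maximum is for alloy P.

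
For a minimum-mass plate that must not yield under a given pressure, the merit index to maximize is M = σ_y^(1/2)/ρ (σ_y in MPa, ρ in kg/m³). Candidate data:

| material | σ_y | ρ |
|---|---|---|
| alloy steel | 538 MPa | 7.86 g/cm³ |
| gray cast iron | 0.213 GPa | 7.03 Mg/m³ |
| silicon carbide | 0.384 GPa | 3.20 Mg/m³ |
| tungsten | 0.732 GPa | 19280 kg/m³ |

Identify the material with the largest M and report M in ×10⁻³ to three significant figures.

silicon carbide, M = 6.12×10⁻³

Convert each candidate to consistent units, then evaluate M:
  alloy steel: σ_y = 538.0 MPa, ρ = 7860 kg/m³
  gray cast iron: σ_y = 213.0 MPa, ρ = 7030 kg/m³
  silicon carbide: σ_y = 384.0 MPa, ρ = 3200 kg/m³
  tungsten: σ_y = 732.0 MPa, ρ = 19280 kg/m³
  silicon carbide: M = 6.12×10⁻³
  alloy steel: M = 2.95×10⁻³
  gray cast iron: M = 2.08×10⁻³
  tungsten: M = 1.40×10⁻³
Silicon carbide ranks first.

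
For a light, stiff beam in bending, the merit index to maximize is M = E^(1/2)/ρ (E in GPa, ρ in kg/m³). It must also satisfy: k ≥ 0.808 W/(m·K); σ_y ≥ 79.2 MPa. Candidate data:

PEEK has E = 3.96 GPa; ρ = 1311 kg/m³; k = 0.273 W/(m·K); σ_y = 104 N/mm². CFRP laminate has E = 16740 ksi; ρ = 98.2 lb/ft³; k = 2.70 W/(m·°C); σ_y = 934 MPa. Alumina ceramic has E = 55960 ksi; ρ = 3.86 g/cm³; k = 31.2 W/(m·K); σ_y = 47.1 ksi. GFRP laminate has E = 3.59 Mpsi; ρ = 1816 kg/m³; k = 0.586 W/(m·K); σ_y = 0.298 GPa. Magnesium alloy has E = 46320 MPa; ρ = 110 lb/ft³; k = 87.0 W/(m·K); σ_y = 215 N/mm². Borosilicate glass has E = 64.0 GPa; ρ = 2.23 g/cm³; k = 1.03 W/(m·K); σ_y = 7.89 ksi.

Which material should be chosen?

Screen on constraints: k ≥ 0.808 W/(m·K); σ_y ≥ 79.2 MPa. Survivors: CFRP laminate, alumina ceramic, magnesium alloy.
Putting every candidate on a common basis:
  CFRP laminate: E = 115.4 GPa, ρ = 1573 kg/m³
  alumina ceramic: E = 385.8 GPa, ρ = 3860 kg/m³
  magnesium alloy: E = 46.32 GPa, ρ = 1762 kg/m³
  CFRP laminate: M = 6.83×10⁻³
  alumina ceramic: M = 5.09×10⁻³
  magnesium alloy: M = 3.86×10⁻³
The maximum is for CFRP laminate.

CFRP laminate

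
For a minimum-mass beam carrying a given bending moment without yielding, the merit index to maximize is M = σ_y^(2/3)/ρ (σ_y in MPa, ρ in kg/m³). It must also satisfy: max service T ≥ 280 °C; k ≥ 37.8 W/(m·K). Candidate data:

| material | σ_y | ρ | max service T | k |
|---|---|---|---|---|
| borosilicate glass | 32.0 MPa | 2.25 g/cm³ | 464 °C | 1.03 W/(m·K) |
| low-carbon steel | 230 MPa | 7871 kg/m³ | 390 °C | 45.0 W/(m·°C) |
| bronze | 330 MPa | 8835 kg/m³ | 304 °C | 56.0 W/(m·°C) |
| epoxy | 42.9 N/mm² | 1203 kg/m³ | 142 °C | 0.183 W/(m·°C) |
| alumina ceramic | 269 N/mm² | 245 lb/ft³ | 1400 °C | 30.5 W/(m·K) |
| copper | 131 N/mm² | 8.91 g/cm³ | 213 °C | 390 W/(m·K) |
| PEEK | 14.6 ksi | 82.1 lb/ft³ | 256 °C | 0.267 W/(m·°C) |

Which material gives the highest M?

bronze

Screen on constraints: max service T ≥ 280 °C; k ≥ 37.8 W/(m·K). Survivors: low-carbon steel, bronze.
After converting to SI:
  low-carbon steel: σ_y = 230.0 MPa, ρ = 7871 kg/m³
  bronze: σ_y = 330.0 MPa, ρ = 8835 kg/m³
  bronze: M = 5.41×10⁻³
  low-carbon steel: M = 4.77×10⁻³
The maximum is for bronze.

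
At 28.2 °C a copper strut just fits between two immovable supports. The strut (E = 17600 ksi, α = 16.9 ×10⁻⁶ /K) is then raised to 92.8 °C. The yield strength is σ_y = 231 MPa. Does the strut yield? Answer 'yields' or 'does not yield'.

E = 17600 ksi = 121.3 GPa.
ΔT = 64.60 K. Constrained thermal stress σ = E·α·ΔT = 121.3×10³ MPa × 16.9×10⁻⁶ × 64.60 = 132 MPa (compressive).
Compare to σ_y = 231 MPa: σ < σ_y, so it does not yield.

does not yield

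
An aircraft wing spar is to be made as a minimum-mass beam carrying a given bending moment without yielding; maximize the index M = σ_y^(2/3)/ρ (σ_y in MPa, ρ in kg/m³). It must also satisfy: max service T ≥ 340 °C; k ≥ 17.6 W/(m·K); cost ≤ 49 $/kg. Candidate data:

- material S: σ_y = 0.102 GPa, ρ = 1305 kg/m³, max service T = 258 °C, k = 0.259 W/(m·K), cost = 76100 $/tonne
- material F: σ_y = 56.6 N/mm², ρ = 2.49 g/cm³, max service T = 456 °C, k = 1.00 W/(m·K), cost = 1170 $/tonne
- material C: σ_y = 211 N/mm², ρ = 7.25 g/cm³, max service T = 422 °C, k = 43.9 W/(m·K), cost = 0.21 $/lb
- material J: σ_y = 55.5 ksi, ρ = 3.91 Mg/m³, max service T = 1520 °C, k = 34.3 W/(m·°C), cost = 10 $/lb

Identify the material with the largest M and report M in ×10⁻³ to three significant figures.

material J, M = 13.5×10⁻³

Screen on constraints: max service T ≥ 340 °C; k ≥ 17.6 W/(m·K); cost ≤ 49 $/kg. Survivors: material C, material J.
After converting to SI:
  material C: σ_y = 211.0 MPa, ρ = 7250 kg/m³
  material J: σ_y = 382.7 MPa, ρ = 3910 kg/m³
  material J: M = 13.5×10⁻³
  material C: M = 4.89×10⁻³
The maximum is for material J.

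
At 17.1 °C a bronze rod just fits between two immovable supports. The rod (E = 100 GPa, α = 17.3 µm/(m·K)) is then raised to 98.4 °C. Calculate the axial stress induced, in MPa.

141 MPa

ΔT = 81.30 K. Constrained thermal stress σ = E·α·ΔT = 100.0×10³ MPa × 17.3×10⁻⁶ × 81.30 = 141 MPa (compressive).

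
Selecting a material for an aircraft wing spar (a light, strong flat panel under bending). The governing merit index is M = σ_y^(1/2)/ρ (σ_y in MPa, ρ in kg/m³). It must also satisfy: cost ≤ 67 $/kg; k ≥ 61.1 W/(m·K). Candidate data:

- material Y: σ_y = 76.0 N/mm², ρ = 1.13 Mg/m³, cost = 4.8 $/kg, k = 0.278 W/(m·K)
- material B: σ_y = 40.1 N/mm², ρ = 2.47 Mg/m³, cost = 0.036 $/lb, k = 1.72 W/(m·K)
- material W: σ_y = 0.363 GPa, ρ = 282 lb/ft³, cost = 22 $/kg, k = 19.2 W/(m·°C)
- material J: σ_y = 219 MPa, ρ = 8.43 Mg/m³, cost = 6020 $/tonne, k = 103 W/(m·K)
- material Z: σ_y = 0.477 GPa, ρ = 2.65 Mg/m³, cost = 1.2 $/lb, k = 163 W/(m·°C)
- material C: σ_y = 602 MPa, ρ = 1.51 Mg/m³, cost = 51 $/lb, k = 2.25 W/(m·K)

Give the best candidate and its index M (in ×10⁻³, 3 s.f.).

Screen on constraints: cost ≤ 67 $/kg; k ≥ 61.1 W/(m·K). Survivors: material J, material Z.
Normalizing units and computing the index:
  material J: σ_y = 219.0 MPa, ρ = 8430 kg/m³
  material Z: σ_y = 477.0 MPa, ρ = 2650 kg/m³
  material Z: M = 8.24×10⁻³
  material J: M = 1.76×10⁻³
The maximum is for material Z.

material Z, M = 8.24×10⁻³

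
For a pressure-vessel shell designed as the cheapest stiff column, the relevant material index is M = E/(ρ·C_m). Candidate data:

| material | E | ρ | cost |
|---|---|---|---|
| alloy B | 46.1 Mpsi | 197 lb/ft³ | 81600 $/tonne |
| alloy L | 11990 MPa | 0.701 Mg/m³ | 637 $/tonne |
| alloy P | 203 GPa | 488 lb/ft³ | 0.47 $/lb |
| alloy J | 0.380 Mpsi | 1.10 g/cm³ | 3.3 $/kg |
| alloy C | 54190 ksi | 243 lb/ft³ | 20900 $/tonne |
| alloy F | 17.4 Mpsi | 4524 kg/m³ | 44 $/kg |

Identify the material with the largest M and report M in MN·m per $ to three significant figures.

alloy L, M = 26.9 MN·m per $

Putting every candidate on a common basis:
  alloy B: E = 317.8 GPa, ρ = 3156 kg/m³, cost = 81.60 $/kg
  alloy L: E = 11.99 GPa, ρ = 701.0 kg/m³, cost = 0.6370 $/kg
  alloy P: E = 203.0 GPa, ρ = 7817 kg/m³, cost = 1.036 $/kg
  alloy J: E = 2.620 GPa, ρ = 1100 kg/m³, cost = 3.300 $/kg
  alloy C: E = 373.6 GPa, ρ = 3892 kg/m³, cost = 20.90 $/kg
  alloy F: E = 120.0 GPa, ρ = 4524 kg/m³, cost = 44.00 $/kg
  alloy L: M = 26.9 MN·m per $
  alloy P: M = 25.1 MN·m per $
  alloy C: M = 4.59 MN·m per $
  alloy B: M = 1.23 MN·m per $
  alloy J: M = 0.722 MN·m per $
  alloy F: M = 0.603 MN·m per $
The maximum is for alloy L.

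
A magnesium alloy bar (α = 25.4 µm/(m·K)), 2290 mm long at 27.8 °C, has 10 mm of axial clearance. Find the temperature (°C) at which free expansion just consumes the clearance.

α·L₀·ΔT = 10.0 mm ⇒ ΔT = 10.0 / (25.4×10⁻⁶ × 2290.0) = 171.9 K.
T = 27.8 + 171.9 = 199.7 °C.

200 °C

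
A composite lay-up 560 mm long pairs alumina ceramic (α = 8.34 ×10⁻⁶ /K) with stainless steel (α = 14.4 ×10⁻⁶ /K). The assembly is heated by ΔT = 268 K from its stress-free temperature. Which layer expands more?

α(alumina ceramic) = 8.34×10⁻⁶/K vs α(stainless steel) = 14.4×10⁻⁶/K.
Higher α expands more for the same ΔT: stainless steel.

stainless steel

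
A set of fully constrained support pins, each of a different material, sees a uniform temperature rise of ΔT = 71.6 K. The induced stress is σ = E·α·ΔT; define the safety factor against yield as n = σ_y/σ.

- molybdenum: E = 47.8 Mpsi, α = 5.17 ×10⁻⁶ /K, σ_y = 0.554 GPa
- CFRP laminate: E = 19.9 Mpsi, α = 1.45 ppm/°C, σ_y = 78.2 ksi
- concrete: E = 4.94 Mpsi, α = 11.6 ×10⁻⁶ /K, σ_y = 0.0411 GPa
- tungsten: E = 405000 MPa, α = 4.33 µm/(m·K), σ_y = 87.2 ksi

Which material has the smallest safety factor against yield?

concrete

Converting E to GPa, α to ×10⁻⁶/K, σ_y to MPa, then σ and n for each:
  molybdenum: E = 329.6, α = 5.17, σ_y = 554.0 → σ = 122 MPa, n = 4.54
  CFRP laminate: E = 137.2, α = 1.45, σ_y = 539.2 → σ = 14.2 MPa, n = 37.9
  concrete: E = 34.06, α = 11.6, σ_y = 41.10 → σ = 28.3 MPa, n = 1.45
  tungsten: E = 405.0, α = 4.33, σ_y = 601.2 → σ = 126 MPa, n = 4.79
The minimum is concrete at n = 1.45.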